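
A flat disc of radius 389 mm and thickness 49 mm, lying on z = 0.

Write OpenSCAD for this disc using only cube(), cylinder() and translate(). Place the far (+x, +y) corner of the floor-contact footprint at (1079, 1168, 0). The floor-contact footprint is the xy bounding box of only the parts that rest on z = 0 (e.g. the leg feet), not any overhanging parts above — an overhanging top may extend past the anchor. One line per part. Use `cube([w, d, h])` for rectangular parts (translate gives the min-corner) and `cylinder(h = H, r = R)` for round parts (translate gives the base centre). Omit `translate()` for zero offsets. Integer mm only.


translate([690, 779, 0]) cylinder(h = 49, r = 389);


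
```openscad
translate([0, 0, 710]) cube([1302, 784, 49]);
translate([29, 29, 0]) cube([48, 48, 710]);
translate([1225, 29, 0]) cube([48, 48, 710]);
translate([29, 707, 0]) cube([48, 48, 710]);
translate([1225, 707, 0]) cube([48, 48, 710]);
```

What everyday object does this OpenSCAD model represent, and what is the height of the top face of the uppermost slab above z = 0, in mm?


A table. The table height is 759 mm.

A 1302×784×49 slab sits at z = 710 on four 48 mm square posts — a table. The top surface is at 710 + 49 = 759 mm.


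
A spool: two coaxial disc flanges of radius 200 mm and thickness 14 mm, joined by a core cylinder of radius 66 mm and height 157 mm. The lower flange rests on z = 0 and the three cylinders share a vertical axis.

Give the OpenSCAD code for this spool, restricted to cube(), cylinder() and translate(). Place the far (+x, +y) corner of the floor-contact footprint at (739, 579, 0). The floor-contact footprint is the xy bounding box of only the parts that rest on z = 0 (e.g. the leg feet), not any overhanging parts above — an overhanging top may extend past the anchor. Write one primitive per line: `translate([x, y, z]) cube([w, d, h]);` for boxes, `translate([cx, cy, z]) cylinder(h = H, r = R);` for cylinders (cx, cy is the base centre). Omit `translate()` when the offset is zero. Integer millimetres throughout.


translate([539, 379, 0]) cylinder(h = 14, r = 200);
translate([539, 379, 14]) cylinder(h = 157, r = 66);
translate([539, 379, 171]) cylinder(h = 14, r = 200);


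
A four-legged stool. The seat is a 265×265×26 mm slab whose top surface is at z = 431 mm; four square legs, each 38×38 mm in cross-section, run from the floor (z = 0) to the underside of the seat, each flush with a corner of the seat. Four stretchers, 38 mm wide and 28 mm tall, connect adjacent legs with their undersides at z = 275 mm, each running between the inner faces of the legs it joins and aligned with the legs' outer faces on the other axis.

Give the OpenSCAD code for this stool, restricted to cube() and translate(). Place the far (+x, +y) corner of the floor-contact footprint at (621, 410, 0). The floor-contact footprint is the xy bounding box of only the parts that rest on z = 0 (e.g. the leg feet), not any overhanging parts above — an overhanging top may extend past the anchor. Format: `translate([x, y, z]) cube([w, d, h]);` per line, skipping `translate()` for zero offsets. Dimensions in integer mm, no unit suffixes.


// leg_h = 431 - 26 = 405
// stretcher span = 265 - 2*38 = 189
translate([356, 145, 405]) cube([265, 265, 26]);
translate([356, 145, 0]) cube([38, 38, 405]);
translate([583, 145, 0]) cube([38, 38, 405]);
translate([356, 372, 0]) cube([38, 38, 405]);
translate([583, 372, 0]) cube([38, 38, 405]);
translate([394, 145, 275]) cube([189, 38, 28]);
translate([394, 372, 275]) cube([189, 38, 28]);
translate([356, 183, 275]) cube([38, 189, 28]);
translate([583, 183, 275]) cube([38, 189, 28]);


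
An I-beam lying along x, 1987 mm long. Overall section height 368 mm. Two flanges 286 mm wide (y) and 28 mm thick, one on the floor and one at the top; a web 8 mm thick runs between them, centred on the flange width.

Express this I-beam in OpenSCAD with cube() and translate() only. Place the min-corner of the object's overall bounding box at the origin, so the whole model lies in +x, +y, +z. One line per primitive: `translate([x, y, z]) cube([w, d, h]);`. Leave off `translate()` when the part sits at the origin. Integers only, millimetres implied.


cube([1987, 286, 28]);
translate([0, 139, 28]) cube([1987, 8, 312]);
translate([0, 0, 340]) cube([1987, 286, 28]);


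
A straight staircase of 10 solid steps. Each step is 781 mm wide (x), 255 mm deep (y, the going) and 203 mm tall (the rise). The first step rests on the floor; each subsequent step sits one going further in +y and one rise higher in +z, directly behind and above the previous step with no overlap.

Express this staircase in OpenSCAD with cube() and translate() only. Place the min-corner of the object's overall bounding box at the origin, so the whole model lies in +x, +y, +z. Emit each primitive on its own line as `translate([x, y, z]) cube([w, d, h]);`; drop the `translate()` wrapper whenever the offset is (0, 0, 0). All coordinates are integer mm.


cube([781, 255, 203]);
translate([0, 255, 203]) cube([781, 255, 203]);
translate([0, 510, 406]) cube([781, 255, 203]);
translate([0, 765, 609]) cube([781, 255, 203]);
translate([0, 1020, 812]) cube([781, 255, 203]);
translate([0, 1275, 1015]) cube([781, 255, 203]);
translate([0, 1530, 1218]) cube([781, 255, 203]);
translate([0, 1785, 1421]) cube([781, 255, 203]);
translate([0, 2040, 1624]) cube([781, 255, 203]);
translate([0, 2295, 1827]) cube([781, 255, 203]);


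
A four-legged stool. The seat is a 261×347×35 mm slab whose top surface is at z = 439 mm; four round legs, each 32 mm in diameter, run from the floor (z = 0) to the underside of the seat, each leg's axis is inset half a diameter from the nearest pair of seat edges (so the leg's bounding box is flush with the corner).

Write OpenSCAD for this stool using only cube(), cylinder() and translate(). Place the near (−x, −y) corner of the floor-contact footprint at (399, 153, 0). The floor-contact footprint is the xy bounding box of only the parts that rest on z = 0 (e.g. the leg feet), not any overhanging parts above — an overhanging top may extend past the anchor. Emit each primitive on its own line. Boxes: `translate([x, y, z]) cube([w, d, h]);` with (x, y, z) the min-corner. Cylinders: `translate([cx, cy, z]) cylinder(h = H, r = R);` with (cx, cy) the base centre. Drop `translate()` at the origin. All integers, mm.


translate([399, 153, 404]) cube([261, 347, 35]);
translate([415, 169, 0]) cylinder(h = 404, r = 16);
translate([644, 169, 0]) cylinder(h = 404, r = 16);
translate([415, 484, 0]) cylinder(h = 404, r = 16);
translate([644, 484, 0]) cylinder(h = 404, r = 16);


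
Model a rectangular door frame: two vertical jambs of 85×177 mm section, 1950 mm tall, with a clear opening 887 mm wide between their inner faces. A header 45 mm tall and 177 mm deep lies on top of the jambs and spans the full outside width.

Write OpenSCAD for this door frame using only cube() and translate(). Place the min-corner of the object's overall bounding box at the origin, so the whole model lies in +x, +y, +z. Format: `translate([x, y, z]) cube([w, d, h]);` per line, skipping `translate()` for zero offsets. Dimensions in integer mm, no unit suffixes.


cube([85, 177, 1950]);
translate([972, 0, 0]) cube([85, 177, 1950]);
translate([0, 0, 1950]) cube([1057, 177, 45]);


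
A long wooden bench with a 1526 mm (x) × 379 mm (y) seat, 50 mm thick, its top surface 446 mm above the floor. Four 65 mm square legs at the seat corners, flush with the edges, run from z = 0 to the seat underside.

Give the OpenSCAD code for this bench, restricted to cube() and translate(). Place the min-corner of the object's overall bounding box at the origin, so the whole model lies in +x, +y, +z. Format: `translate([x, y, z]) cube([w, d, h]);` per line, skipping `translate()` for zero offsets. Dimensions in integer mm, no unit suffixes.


// leg_h = 446 − 50 = 396
translate([0, 0, 396]) cube([1526, 379, 50]);
cube([65, 65, 396]);
translate([0, 314, 0]) cube([65, 65, 396]);
translate([1461, 0, 0]) cube([65, 65, 396]);
translate([1461, 314, 0]) cube([65, 65, 396]);


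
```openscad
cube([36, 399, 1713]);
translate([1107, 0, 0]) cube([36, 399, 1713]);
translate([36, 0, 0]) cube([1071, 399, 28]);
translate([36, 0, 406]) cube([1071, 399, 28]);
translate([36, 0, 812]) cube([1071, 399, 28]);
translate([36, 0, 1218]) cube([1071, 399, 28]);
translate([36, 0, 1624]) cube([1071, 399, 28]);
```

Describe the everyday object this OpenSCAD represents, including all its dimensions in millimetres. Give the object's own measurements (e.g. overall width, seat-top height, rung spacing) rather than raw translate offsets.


An open bookshelf. Two side panels, each 36 mm thick, 399 mm deep and 1713 mm tall, stand 1143 mm apart (outside-to-outside). Between them sit 5 shelves, each 28 mm thick and 399 mm deep, spanning the full gap between the sides. The bottom shelf rests on the floor (its underside at z = 0) and the clear gap between one shelf's top and the next shelf's underside is 378 mm.


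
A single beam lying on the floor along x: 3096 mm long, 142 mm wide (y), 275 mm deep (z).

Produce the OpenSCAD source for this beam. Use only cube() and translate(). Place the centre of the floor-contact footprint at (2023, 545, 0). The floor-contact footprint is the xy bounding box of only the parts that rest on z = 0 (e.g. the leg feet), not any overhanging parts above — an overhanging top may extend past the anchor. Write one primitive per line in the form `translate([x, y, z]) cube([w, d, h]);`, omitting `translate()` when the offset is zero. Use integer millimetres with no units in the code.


translate([475, 474, 0]) cube([3096, 142, 275]);


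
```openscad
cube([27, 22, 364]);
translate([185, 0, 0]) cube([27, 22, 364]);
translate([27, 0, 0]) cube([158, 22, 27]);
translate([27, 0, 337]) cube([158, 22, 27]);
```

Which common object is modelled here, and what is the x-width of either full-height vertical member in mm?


A picture frame. The border width is 27 mm.

Four thin pieces enclosing a rectangular opening — a picture frame. The two full-height stiles are 364 mm tall; the top rail sits at z = 337 and is 27 mm tall, so the border above the opening is 364 − 337 = 27 mm, matching the stile x-width.


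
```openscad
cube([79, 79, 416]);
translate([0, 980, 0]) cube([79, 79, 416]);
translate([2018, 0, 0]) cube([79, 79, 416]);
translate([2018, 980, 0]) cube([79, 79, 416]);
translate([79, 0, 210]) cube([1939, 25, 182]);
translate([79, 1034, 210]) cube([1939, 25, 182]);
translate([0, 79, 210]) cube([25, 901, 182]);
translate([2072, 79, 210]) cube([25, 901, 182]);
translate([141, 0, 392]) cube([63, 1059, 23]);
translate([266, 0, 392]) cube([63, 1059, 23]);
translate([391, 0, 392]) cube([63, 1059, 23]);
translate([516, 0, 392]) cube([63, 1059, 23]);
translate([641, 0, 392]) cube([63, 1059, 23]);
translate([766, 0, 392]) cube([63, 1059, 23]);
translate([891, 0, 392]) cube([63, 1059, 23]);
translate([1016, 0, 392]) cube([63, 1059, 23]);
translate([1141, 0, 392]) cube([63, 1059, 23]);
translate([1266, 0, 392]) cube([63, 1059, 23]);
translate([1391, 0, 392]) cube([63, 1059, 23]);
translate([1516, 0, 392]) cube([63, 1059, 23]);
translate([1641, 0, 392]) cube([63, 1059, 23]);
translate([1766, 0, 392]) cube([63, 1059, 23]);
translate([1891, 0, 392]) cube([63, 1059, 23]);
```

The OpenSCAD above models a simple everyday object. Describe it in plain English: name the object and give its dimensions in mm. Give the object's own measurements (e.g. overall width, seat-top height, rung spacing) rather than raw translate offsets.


A bed frame 2097 mm long (x) by 1059 mm wide (y). Four 79×79 mm corner posts, 416 mm tall, at the corners of the footprint. Four rails of 25 mm thickness and 182 mm height run between adjacent posts with their undersides at z = 210 mm, their outer faces flush with the outside of the frame (the two x-running rails run between the posts' inner faces; the two y-running rails run between the posts' inner faces). 15 slats, each 63 mm wide (x) and 23 mm thick, lie across the top of the two x-running rails, running the full 1059 mm width of the frame in y; along x they sit between the end posts with a 62 mm gap after the −x posts and between neighbouring slats, leaving 64 mm before the +x posts.


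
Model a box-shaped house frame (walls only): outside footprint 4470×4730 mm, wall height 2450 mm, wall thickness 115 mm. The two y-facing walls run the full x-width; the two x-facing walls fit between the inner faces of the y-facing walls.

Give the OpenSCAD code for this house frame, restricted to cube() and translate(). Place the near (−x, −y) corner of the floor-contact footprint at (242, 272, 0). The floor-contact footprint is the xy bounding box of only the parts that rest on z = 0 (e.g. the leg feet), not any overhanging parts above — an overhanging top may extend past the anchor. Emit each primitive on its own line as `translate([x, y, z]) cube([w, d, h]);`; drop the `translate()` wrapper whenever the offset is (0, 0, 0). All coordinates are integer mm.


translate([242, 272, 0]) cube([4470, 115, 2450]);
translate([242, 4887, 0]) cube([4470, 115, 2450]);
translate([242, 387, 0]) cube([115, 4500, 2450]);
translate([4597, 387, 0]) cube([115, 4500, 2450]);


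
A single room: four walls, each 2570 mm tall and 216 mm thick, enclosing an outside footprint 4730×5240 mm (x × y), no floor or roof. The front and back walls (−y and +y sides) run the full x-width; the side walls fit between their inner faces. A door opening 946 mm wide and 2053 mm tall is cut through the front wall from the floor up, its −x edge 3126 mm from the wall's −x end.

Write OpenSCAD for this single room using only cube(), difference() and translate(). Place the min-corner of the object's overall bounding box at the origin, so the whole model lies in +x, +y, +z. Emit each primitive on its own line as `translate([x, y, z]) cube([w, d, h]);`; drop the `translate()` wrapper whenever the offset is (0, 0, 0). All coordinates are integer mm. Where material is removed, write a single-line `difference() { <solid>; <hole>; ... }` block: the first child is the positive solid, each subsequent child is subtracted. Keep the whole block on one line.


difference() { cube([4730, 216, 2570]); translate([3126, 0, 0]) cube([946, 216, 2053]); }
translate([0, 5024, 0]) cube([4730, 216, 2570]);
translate([0, 216, 0]) cube([216, 4808, 2570]);
translate([4514, 216, 0]) cube([216, 4808, 2570]);


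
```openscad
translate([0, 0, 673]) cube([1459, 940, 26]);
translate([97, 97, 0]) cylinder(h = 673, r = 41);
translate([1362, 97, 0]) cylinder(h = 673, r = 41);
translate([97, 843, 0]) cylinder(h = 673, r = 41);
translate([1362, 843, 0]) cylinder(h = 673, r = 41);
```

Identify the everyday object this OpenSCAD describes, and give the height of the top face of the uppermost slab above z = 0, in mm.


A table. The table height is 699 mm.

A 1459×940×26 slab sits at z = 673 on four Ø82 mm round legs — a table. The top surface is at 673 + 26 = 699 mm.


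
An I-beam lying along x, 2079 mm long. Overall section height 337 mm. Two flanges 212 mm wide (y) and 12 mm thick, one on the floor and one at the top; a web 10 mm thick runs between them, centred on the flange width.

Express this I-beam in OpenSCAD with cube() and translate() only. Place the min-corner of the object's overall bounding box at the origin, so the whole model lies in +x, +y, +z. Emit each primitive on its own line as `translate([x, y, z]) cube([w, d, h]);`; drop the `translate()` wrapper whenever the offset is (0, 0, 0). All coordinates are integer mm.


cube([2079, 212, 12]);
translate([0, 101, 12]) cube([2079, 10, 313]);
translate([0, 0, 325]) cube([2079, 212, 12]);


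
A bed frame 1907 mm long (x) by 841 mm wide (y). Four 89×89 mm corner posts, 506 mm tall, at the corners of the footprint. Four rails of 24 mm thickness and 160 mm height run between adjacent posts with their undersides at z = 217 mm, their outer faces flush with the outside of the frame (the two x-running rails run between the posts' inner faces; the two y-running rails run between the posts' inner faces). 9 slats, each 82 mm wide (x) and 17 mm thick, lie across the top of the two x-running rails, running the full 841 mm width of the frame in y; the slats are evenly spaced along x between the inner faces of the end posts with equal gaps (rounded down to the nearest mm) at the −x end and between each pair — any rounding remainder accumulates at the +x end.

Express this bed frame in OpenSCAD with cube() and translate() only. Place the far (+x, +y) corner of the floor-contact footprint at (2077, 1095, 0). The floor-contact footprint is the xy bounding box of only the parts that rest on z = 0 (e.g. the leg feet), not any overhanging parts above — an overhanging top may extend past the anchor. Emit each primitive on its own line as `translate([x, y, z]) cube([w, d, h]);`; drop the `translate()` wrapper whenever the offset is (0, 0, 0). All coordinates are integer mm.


translate([170, 254, 0]) cube([89, 89, 506]);
translate([170, 1006, 0]) cube([89, 89, 506]);
translate([1988, 254, 0]) cube([89, 89, 506]);
translate([1988, 1006, 0]) cube([89, 89, 506]);
translate([259, 254, 217]) cube([1729, 24, 160]);
translate([259, 1071, 217]) cube([1729, 24, 160]);
translate([170, 343, 217]) cube([24, 663, 160]);
translate([2053, 343, 217]) cube([24, 663, 160]);
translate([358, 254, 377]) cube([82, 841, 17]);
translate([539, 254, 377]) cube([82, 841, 17]);
translate([720, 254, 377]) cube([82, 841, 17]);
translate([901, 254, 377]) cube([82, 841, 17]);
translate([1082, 254, 377]) cube([82, 841, 17]);
translate([1263, 254, 377]) cube([82, 841, 17]);
translate([1444, 254, 377]) cube([82, 841, 17]);
translate([1625, 254, 377]) cube([82, 841, 17]);
translate([1806, 254, 377]) cube([82, 841, 17]);


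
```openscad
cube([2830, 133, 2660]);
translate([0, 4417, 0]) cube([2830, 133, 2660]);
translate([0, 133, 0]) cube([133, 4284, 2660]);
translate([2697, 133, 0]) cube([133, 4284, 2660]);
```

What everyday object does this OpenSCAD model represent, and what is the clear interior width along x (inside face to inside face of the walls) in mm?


A house (or room) frame. The interior width is 2564 mm.

Four 2660 mm walls enclosing a rectangle with no floor or roof — a room or house frame. Outside width is 2830 mm and wall thickness is 133 mm, so the interior width is 2830 − 2 × 133 = 2564 mm.


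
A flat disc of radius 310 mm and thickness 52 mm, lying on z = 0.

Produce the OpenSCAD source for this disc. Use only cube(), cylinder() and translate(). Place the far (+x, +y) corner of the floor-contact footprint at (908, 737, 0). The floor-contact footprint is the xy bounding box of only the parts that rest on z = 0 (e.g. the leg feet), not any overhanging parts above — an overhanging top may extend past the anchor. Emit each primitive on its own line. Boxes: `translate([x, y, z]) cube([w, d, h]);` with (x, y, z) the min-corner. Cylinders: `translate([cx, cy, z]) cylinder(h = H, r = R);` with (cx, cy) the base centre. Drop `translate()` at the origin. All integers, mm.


translate([598, 427, 0]) cylinder(h = 52, r = 310);


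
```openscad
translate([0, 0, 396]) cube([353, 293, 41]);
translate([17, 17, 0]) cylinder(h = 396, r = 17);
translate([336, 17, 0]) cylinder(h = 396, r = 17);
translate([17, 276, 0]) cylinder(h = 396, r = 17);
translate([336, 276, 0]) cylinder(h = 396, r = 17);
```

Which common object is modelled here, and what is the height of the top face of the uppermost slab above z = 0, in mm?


A stool. The seat height is 437 mm.

A 353×293×41 slab at z = 396 on four corner cylinders — a stool. The seat top is 396 + 41 = 437 mm.


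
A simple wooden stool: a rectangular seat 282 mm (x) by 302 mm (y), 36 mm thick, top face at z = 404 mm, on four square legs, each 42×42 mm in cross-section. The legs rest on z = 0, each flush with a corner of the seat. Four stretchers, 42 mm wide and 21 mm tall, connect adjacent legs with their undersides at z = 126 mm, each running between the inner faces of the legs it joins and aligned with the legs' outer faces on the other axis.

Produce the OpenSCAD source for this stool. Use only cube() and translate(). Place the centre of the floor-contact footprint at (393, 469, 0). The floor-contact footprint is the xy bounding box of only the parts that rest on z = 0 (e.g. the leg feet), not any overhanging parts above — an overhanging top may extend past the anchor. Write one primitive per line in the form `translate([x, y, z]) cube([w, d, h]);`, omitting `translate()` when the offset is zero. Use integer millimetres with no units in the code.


translate([252, 318, 368]) cube([282, 302, 36]);
translate([252, 318, 0]) cube([42, 42, 368]);
translate([492, 318, 0]) cube([42, 42, 368]);
translate([252, 578, 0]) cube([42, 42, 368]);
translate([492, 578, 0]) cube([42, 42, 368]);
translate([294, 318, 126]) cube([198, 42, 21]);
translate([294, 578, 126]) cube([198, 42, 21]);
translate([252, 360, 126]) cube([42, 218, 21]);
translate([492, 360, 126]) cube([42, 218, 21]);


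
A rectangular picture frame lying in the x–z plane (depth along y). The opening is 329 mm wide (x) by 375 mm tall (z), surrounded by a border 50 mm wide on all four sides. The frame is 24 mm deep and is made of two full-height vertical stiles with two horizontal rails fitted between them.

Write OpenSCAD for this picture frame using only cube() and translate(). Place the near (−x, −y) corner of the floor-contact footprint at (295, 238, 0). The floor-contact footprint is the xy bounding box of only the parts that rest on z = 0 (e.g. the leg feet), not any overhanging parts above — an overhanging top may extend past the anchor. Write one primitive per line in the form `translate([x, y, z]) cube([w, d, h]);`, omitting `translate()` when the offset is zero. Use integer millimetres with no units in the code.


translate([295, 238, 0]) cube([50, 24, 475]);
translate([674, 238, 0]) cube([50, 24, 475]);
translate([345, 238, 0]) cube([329, 24, 50]);
translate([345, 238, 425]) cube([329, 24, 50]);


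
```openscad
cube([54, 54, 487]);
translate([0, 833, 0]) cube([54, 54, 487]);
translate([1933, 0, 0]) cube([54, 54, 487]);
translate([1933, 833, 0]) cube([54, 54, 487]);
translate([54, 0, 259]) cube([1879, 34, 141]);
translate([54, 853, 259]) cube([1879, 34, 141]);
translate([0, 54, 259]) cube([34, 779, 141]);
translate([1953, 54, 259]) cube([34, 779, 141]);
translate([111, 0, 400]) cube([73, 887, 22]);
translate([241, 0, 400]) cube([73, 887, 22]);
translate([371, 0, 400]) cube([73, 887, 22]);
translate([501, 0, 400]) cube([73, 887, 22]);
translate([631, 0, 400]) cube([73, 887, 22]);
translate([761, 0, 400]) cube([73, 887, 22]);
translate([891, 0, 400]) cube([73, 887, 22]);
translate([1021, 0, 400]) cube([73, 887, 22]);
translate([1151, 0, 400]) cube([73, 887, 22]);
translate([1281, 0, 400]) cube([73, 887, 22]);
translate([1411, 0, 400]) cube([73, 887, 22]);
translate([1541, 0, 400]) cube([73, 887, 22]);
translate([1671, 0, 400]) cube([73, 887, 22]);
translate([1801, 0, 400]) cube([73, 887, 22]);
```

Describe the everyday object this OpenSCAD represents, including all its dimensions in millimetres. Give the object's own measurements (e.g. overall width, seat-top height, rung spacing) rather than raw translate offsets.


A bed frame 1987 mm long (x) by 887 mm wide (y). Four 54×54 mm corner posts, 487 mm tall, at the corners of the footprint. Four rails of 34 mm thickness and 141 mm height run between adjacent posts with their undersides at z = 259 mm, their outer faces flush with the outside of the frame (the two x-running rails run between the posts' inner faces; the two y-running rails run between the posts' inner faces). 14 slats, each 73 mm wide (x) and 22 mm thick, lie across the top of the two x-running rails, running the full 887 mm width of the frame in y; along x they sit between the end posts with a 57 mm gap after the −x posts and between neighbouring slats, leaving 59 mm before the +x posts.


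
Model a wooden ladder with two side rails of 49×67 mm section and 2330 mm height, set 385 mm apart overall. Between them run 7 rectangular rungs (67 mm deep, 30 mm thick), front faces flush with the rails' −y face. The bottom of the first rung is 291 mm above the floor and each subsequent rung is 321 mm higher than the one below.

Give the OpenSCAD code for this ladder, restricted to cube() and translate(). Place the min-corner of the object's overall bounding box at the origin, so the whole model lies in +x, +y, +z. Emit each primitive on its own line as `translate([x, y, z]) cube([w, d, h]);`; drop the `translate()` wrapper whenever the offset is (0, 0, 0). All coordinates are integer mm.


cube([49, 67, 2330]);
translate([336, 0, 0]) cube([49, 67, 2330]);
translate([49, 0, 291]) cube([287, 67, 30]);
translate([49, 0, 612]) cube([287, 67, 30]);
translate([49, 0, 933]) cube([287, 67, 30]);
translate([49, 0, 1254]) cube([287, 67, 30]);
translate([49, 0, 1575]) cube([287, 67, 30]);
translate([49, 0, 1896]) cube([287, 67, 30]);
translate([49, 0, 2217]) cube([287, 67, 30]);


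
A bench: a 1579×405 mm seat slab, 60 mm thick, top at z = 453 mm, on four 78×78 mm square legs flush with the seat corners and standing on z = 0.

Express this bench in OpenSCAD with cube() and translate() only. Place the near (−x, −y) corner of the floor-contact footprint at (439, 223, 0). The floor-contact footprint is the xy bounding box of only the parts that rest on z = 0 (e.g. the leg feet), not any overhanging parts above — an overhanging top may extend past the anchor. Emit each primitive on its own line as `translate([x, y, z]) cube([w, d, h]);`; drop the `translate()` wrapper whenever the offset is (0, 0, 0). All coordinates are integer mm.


translate([439, 223, 393]) cube([1579, 405, 60]);
translate([439, 223, 0]) cube([78, 78, 393]);
translate([439, 550, 0]) cube([78, 78, 393]);
translate([1940, 223, 0]) cube([78, 78, 393]);
translate([1940, 550, 0]) cube([78, 78, 393]);


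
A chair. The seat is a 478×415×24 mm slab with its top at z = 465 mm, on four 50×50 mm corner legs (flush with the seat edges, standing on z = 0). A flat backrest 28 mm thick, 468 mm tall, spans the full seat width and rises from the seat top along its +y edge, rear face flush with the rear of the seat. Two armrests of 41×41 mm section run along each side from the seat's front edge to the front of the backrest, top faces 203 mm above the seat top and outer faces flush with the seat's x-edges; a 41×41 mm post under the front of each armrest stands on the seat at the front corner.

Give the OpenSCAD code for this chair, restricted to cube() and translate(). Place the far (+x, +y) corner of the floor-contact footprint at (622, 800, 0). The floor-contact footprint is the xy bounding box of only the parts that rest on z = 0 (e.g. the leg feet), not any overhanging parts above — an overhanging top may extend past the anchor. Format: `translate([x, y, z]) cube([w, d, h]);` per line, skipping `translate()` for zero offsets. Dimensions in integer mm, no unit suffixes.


translate([144, 385, 441]) cube([478, 415, 24]);
translate([144, 385, 0]) cube([50, 50, 441]);
translate([572, 385, 0]) cube([50, 50, 441]);
translate([144, 750, 0]) cube([50, 50, 441]);
translate([572, 750, 0]) cube([50, 50, 441]);
translate([144, 772, 465]) cube([478, 28, 468]);
translate([144, 385, 627]) cube([41, 387, 41]);
translate([581, 385, 627]) cube([41, 387, 41]);
translate([144, 385, 465]) cube([41, 41, 162]);
translate([581, 385, 465]) cube([41, 41, 162]);


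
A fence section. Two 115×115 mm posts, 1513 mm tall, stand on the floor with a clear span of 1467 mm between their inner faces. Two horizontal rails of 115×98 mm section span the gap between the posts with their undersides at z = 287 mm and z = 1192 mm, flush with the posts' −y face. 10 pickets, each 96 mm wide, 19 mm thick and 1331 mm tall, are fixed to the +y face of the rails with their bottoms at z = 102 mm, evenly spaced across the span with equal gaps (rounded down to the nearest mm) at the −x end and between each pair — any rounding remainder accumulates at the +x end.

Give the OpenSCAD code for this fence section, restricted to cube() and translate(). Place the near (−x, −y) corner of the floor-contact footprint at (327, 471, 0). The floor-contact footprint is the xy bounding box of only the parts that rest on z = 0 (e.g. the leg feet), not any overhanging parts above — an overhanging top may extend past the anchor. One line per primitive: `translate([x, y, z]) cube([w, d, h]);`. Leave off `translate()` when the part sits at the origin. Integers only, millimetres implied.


translate([327, 471, 0]) cube([115, 115, 1513]);
translate([1909, 471, 0]) cube([115, 115, 1513]);
translate([442, 471, 287]) cube([1467, 115, 98]);
translate([442, 471, 1192]) cube([1467, 115, 98]);
translate([488, 586, 102]) cube([96, 19, 1331]);
translate([630, 586, 102]) cube([96, 19, 1331]);
translate([772, 586, 102]) cube([96, 19, 1331]);
translate([914, 586, 102]) cube([96, 19, 1331]);
translate([1056, 586, 102]) cube([96, 19, 1331]);
translate([1198, 586, 102]) cube([96, 19, 1331]);
translate([1340, 586, 102]) cube([96, 19, 1331]);
translate([1482, 586, 102]) cube([96, 19, 1331]);
translate([1624, 586, 102]) cube([96, 19, 1331]);
translate([1766, 586, 102]) cube([96, 19, 1331]);


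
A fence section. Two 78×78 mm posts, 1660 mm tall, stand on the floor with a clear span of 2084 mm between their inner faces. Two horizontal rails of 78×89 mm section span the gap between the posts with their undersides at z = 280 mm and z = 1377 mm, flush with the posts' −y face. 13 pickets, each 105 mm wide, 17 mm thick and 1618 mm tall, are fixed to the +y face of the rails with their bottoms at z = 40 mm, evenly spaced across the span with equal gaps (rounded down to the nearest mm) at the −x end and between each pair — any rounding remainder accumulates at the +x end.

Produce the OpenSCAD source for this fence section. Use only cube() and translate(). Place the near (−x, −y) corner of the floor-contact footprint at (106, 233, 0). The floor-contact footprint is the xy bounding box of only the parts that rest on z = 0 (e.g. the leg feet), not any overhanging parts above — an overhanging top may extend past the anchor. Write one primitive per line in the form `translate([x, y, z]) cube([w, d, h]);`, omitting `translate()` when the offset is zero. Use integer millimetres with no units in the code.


translate([106, 233, 0]) cube([78, 78, 1660]);
translate([2268, 233, 0]) cube([78, 78, 1660]);
translate([184, 233, 280]) cube([2084, 78, 89]);
translate([184, 233, 1377]) cube([2084, 78, 89]);
translate([235, 311, 40]) cube([105, 17, 1618]);
translate([391, 311, 40]) cube([105, 17, 1618]);
translate([547, 311, 40]) cube([105, 17, 1618]);
translate([703, 311, 40]) cube([105, 17, 1618]);
translate([859, 311, 40]) cube([105, 17, 1618]);
translate([1015, 311, 40]) cube([105, 17, 1618]);
translate([1171, 311, 40]) cube([105, 17, 1618]);
translate([1327, 311, 40]) cube([105, 17, 1618]);
translate([1483, 311, 40]) cube([105, 17, 1618]);
translate([1639, 311, 40]) cube([105, 17, 1618]);
translate([1795, 311, 40]) cube([105, 17, 1618]);
translate([1951, 311, 40]) cube([105, 17, 1618]);
translate([2107, 311, 40]) cube([105, 17, 1618]);


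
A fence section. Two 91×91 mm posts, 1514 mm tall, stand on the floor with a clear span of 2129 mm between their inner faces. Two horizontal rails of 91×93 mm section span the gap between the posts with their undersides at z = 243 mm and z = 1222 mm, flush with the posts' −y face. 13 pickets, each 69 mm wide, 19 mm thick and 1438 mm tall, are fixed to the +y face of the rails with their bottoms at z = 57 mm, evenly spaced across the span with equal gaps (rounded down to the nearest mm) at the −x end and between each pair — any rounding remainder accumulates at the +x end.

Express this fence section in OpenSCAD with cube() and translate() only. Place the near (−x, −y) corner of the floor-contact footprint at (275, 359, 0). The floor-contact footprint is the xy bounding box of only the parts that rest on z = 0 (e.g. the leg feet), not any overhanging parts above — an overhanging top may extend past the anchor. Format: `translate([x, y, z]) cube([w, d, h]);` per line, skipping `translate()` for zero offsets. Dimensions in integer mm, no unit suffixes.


translate([275, 359, 0]) cube([91, 91, 1514]);
translate([2495, 359, 0]) cube([91, 91, 1514]);
translate([366, 359, 243]) cube([2129, 91, 93]);
translate([366, 359, 1222]) cube([2129, 91, 93]);
translate([454, 450, 57]) cube([69, 19, 1438]);
translate([611, 450, 57]) cube([69, 19, 1438]);
translate([768, 450, 57]) cube([69, 19, 1438]);
translate([925, 450, 57]) cube([69, 19, 1438]);
translate([1082, 450, 57]) cube([69, 19, 1438]);
translate([1239, 450, 57]) cube([69, 19, 1438]);
translate([1396, 450, 57]) cube([69, 19, 1438]);
translate([1553, 450, 57]) cube([69, 19, 1438]);
translate([1710, 450, 57]) cube([69, 19, 1438]);
translate([1867, 450, 57]) cube([69, 19, 1438]);
translate([2024, 450, 57]) cube([69, 19, 1438]);
translate([2181, 450, 57]) cube([69, 19, 1438]);
translate([2338, 450, 57]) cube([69, 19, 1438]);


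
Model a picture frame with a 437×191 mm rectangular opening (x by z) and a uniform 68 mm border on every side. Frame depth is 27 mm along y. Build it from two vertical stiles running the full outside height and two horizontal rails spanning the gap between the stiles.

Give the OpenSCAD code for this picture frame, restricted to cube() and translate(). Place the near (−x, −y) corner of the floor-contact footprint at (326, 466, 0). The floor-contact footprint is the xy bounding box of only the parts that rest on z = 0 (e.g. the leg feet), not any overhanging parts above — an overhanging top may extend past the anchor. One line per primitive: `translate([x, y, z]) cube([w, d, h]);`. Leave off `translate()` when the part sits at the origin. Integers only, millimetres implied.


translate([326, 466, 0]) cube([68, 27, 327]);
translate([831, 466, 0]) cube([68, 27, 327]);
translate([394, 466, 0]) cube([437, 27, 68]);
translate([394, 466, 259]) cube([437, 27, 68]);


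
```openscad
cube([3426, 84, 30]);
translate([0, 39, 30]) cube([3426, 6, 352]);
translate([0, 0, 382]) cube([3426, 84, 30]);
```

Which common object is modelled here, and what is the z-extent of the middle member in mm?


An I-beam. The web height is 352 mm.

Two wide flanges with a thin centred web — an I-beam. Overall 412 mm minus two 30 mm flanges gives a web of 412 − 2·30 = 352 mm.


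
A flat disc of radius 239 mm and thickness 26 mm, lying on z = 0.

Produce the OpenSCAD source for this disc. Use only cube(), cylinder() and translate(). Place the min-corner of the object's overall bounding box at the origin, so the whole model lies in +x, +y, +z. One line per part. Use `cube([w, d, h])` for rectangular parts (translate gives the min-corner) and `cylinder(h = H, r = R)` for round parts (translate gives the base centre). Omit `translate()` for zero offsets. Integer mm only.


translate([239, 239, 0]) cylinder(h = 26, r = 239);


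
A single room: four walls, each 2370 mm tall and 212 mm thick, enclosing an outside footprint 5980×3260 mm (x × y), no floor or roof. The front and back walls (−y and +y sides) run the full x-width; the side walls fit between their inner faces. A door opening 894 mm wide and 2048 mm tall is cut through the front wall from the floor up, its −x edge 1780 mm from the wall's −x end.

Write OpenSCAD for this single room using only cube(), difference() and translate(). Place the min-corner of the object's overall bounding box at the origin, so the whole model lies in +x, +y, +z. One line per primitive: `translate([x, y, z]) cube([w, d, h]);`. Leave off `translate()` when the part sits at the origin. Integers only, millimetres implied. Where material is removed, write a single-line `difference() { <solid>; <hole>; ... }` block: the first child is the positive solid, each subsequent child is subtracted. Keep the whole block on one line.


difference() { cube([5980, 212, 2370]); translate([1780, 0, 0]) cube([894, 212, 2048]); }
translate([0, 3048, 0]) cube([5980, 212, 2370]);
translate([0, 212, 0]) cube([212, 2836, 2370]);
translate([5768, 212, 0]) cube([212, 2836, 2370]);


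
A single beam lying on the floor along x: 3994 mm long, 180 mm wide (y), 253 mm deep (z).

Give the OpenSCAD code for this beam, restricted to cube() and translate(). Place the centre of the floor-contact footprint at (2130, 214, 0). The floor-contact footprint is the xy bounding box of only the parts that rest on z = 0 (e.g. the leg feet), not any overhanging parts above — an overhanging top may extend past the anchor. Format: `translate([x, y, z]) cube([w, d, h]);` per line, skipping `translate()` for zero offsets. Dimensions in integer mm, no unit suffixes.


translate([133, 124, 0]) cube([3994, 180, 253]);


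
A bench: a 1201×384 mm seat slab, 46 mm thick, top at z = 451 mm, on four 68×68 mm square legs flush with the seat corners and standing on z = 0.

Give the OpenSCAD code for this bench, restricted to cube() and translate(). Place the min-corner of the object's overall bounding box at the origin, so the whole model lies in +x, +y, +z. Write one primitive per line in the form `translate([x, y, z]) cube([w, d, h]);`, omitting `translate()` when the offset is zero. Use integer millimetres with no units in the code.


translate([0, 0, 405]) cube([1201, 384, 46]);
cube([68, 68, 405]);
translate([0, 316, 0]) cube([68, 68, 405]);
translate([1133, 0, 0]) cube([68, 68, 405]);
translate([1133, 316, 0]) cube([68, 68, 405]);


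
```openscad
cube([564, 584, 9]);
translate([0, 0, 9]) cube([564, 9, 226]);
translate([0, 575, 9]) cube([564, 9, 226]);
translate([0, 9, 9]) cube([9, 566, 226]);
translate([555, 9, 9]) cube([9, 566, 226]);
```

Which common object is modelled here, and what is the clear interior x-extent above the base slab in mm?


An open box. The internal width is 546 mm.

A 564×584 base slab with four walls standing on it — an open box. The base is 564 mm wide and the walls are 9 mm thick, so the internal width is 564 − 2 × 9 = 546 mm.


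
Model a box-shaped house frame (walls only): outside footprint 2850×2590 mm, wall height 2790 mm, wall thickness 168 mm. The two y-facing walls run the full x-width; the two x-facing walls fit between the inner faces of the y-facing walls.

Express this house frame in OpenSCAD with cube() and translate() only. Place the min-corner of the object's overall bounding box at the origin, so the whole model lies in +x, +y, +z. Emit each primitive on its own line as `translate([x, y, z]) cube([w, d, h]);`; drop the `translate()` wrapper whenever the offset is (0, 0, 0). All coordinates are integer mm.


cube([2850, 168, 2790]);
translate([0, 2422, 0]) cube([2850, 168, 2790]);
translate([0, 168, 0]) cube([168, 2254, 2790]);
translate([2682, 168, 0]) cube([168, 2254, 2790]);


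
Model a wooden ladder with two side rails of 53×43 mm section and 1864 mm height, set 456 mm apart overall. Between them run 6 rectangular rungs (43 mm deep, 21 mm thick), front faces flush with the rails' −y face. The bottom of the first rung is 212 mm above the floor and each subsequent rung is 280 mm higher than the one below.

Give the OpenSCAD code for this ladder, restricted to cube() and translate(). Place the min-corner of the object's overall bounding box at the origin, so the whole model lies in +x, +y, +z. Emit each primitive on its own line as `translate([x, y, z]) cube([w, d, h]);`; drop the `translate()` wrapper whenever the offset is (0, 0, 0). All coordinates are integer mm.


// rung span = 456 - 2*53 = 350
// rung[k] z = 212 + k*280
cube([53, 43, 1864]);
translate([403, 0, 0]) cube([53, 43, 1864]);
translate([53, 0, 212]) cube([350, 43, 21]);
translate([53, 0, 492]) cube([350, 43, 21]);
translate([53, 0, 772]) cube([350, 43, 21]);
translate([53, 0, 1052]) cube([350, 43, 21]);
translate([53, 0, 1332]) cube([350, 43, 21]);
translate([53, 0, 1612]) cube([350, 43, 21]);


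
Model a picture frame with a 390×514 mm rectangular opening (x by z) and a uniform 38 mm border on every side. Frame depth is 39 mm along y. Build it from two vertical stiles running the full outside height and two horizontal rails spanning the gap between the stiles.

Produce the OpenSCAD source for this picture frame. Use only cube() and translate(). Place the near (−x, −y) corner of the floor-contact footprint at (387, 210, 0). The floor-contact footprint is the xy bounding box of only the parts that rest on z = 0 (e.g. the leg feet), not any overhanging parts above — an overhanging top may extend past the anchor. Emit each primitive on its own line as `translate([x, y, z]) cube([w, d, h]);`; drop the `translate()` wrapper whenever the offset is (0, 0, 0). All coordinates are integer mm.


translate([387, 210, 0]) cube([38, 39, 590]);
translate([815, 210, 0]) cube([38, 39, 590]);
translate([425, 210, 0]) cube([390, 39, 38]);
translate([425, 210, 552]) cube([390, 39, 38]);
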